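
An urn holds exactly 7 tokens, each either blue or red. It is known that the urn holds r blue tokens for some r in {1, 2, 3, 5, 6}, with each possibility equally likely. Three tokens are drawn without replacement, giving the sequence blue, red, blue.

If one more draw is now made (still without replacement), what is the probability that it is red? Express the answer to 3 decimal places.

0.365

The likelihood of the observed sequence under each hypothesis: P(data | r = 1) = (1/7)(6/6)(0/5) = 0; P(data | r = 2) = (2/7)(5/6)(1/5) = 1/21; P(data | r = 3) = (3/7)(4/6)(2/5) = 4/35; P(data | r = 5) = (5/7)(2/6)(4/5) = 4/21; P(data | r = 6) = (6/7)(1/6)(5/5) = 1/7.
The prior-weighted likelihoods are 1/5 · 0 = 0, 1/5 · 1/21 = 1/105, 1/5 · 4/35 = 4/175, 1/5 · 4/21 = 4/105, 1/5 · 1/7 = 1/35; with total 52/525.
The posterior is then P(r = 1 | data) = 0, P(r = 2 | data) = 5/52, P(r = 3 | data) = 3/13, P(r = 5 | data) = 5/13, P(r = 6 | data) = 15/52.
So P(red next | data) = Σ P(red next | H) P(H | data) = (1)(5/52) + (3/4)(3/13) + (1/4)(5/13) + (0)(15/52) = 19/52.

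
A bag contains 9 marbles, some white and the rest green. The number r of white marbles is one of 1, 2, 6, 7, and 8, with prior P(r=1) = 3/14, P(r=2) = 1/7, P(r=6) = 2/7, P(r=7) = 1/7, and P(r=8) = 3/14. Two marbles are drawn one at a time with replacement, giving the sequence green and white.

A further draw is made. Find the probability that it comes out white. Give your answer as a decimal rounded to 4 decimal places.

Under each hypothesis, the probability of the observed sequence is: P(data | r = 1) = (8/9)(1/9) = 8/81; P(data | r = 2) = (7/9)(2/9) = 14/81; P(data | r = 6) = (3/9)(6/9) = 2/9; P(data | r = 7) = (2/9)(7/9) = 14/81; P(data | r = 8) = (1/9)(8/9) = 8/81.
The prior-weighted likelihoods are 3/14 · 8/81 = 4/189, 1/7 · 14/81 = 2/81, 2/7 · 2/9 = 4/63, 1/7 · 14/81 = 2/81, 3/14 · 8/81 = 4/189; with total 88/567.
Dividing through by the total gives posterior P(r = 1 | data) = 3/22, P(r = 2 | data) = 7/44, P(r = 6 | data) = 9/22, P(r = 7 | data) = 7/44, P(r = 8 | data) = 3/22.
The predictive probability is P(white next | data) = (1/9)(3/22) + (2/9)(7/44) + (2/3)(9/22) + (7/9)(7/44) + (8/9)(3/22) = 25/44.

0.5682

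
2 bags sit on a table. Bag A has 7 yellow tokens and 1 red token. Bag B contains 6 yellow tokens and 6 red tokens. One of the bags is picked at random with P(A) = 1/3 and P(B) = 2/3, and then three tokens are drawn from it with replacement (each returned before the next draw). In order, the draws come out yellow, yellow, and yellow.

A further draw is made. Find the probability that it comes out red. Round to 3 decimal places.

0.227

The likelihood of the observed sequence under each hypothesis: P(data | bag A) = (7/8)(7/8)(7/8) = 0.66992; P(data | bag B) = (6/12)(6/12)(6/12) = 0.125.
The prior-weighted likelihoods are 1/3 · 0.66992 = 0.22331, 2/3 · 0.125 = 0.083333; with total 0.30664.
The posterior is then P(bag A | data) = 0.72824, P(bag B | data) = 0.27176.
Averaging over the posterior, P(red next | data) = (1/8)(0.72824) + (1/2)(0.27176) = 0.22691.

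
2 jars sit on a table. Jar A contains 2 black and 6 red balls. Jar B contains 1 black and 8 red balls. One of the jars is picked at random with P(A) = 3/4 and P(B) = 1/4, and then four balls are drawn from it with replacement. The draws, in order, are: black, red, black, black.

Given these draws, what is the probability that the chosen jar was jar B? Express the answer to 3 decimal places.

For each hypothesis, P(data | H) works out to: P(data | jar A) = (2/8)(6/8)(2/8)(2/8) = 0.011719; P(data | jar B) = (1/9)(8/9)(1/9)(1/9) = 0.0012193.
Weighting by the prior gives 3/4 · 0.011719 = 0.0087891, 1/4 · 0.0012193 = 0.00030483; these sum to 0.0090939.
By Bayes' rule, P(jar B | data) = (0.00030483) / (0.0090939) = 0.03352.

0.034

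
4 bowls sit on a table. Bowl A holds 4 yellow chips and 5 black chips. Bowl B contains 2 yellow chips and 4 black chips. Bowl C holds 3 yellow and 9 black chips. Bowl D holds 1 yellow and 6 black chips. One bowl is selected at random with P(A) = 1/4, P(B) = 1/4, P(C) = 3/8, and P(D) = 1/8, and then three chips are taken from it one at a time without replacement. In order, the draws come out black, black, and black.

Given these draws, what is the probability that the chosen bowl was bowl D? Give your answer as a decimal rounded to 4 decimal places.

0.2426

For each hypothesis, P(data | H) works out to: P(data | bowl A) = (5/9)(4/8)(3/7) = 5/42; P(data | bowl B) = (4/6)(3/5)(2/4) = 1/5; P(data | bowl C) = (9/12)(8/11)(7/10) = 21/55; P(data | bowl D) = (6/7)(5/6)(4/5) = 4/7.
The prior-weighted likelihoods are 1/4 · 5/42 = 5/168, 1/4 · 1/5 = 1/20, 3/8 · 21/55 = 63/440, 1/8 · 4/7 = 1/14; with total 68/231.
So P(bowl D | data) = (1/14) / (68/231) = 33/136.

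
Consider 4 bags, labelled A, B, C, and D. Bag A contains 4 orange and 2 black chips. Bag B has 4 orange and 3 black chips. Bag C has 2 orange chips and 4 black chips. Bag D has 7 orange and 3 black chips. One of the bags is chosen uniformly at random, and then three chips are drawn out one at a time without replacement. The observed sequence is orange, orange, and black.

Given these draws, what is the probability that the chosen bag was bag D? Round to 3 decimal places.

0.285

Compute the likelihood of the observed sequence for each case: P(data | bag A) = (4/6)(3/5)(2/4) = 1/5; P(data | bag B) = (4/7)(3/6)(3/5) = 6/35; P(data | bag C) = (2/6)(1/5)(4/4) = 1/15; P(data | bag D) = (7/10)(6/9)(3/8) = 7/40.
Weighting by the prior gives 1/4 · 1/5 = 1/20, 1/4 · 6/35 = 3/70, 1/4 · 1/15 = 1/60, 1/4 · 7/40 = 7/160; summing to 103/672.
Hence P(bag D | data) = (7/160) / (103/672) = 147/515.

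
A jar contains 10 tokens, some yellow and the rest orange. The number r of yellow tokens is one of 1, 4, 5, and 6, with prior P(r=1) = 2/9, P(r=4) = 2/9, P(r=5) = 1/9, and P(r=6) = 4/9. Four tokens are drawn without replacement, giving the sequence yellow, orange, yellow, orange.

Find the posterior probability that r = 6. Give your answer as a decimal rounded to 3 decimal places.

The likelihood of the observed sequence under each hypothesis: P(data | r = 1) = (1/10)(9/9)(0/8) = 0; P(data | r = 4) = (4/10)(6/9)(3/8)(5/7) = 1/14; P(data | r = 5) = (5/10)(5/9)(4/8)(4/7) = 5/63; P(data | r = 6) = (6/10)(4/9)(5/8)(3/7) = 1/14.
The prior-weighted likelihoods are 2/9 · 0 = 0, 2/9 · 1/14 = 1/63, 1/9 · 5/63 = 5/567, 4/9 · 1/14 = 2/63; with total 32/567.
By Bayes' rule, P(r = 6 | data) = (2/63) / (32/567) = 9/16.

0.563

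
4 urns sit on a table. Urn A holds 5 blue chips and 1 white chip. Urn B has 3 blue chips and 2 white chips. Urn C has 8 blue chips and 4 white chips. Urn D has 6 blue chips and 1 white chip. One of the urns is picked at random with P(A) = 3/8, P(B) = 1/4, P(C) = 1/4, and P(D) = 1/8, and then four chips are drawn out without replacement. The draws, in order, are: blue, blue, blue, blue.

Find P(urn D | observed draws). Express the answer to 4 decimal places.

For each hypothesis, P(data | H) works out to: P(data | urn A) = (5/6)(4/5)(3/4)(2/3) = 0.33333; P(data | urn B) = (3/5)(2/4)(1/3)(0/2) = 0; P(data | urn C) = (8/12)(7/11)(6/10)(5/9) = 0.14141; P(data | urn D) = (6/7)(5/6)(4/5)(3/4) = 0.42857.
Weighting by the prior gives 3/8 · 0.33333 = 0.125, 1/4 · 0 = 0, 1/4 · 0.14141 = 0.035354, 1/8 · 0.42857 = 0.053571; with total 0.21392.
Therefore the posterior P(urn D | data) = (0.053571) / (0.21392) = 0.25042.

0.2504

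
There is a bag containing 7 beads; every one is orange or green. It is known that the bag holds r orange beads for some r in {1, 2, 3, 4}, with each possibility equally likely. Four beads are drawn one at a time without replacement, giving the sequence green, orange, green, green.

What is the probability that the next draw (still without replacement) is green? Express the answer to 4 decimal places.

0.6667

Compute the likelihood of the observed sequence for each case: P(data | r = 1) = (6/7)(1/6)(5/5)(4/4) = 1/7; P(data | r = 2) = (5/7)(2/6)(4/5)(3/4) = 1/7; P(data | r = 3) = (4/7)(3/6)(3/5)(2/4) = 3/35; P(data | r = 4) = (3/7)(4/6)(2/5)(1/4) = 1/35.
Weighting by the prior gives 1/4 · 1/7 = 1/28, 1/4 · 1/7 = 1/28, 1/4 · 3/35 = 3/140, 1/4 · 1/35 = 1/140; summing to 1/10.
Dividing through by the total gives posterior P(r = 1 | data) = 5/14, P(r = 2 | data) = 5/14, P(r = 3 | data) = 3/14, P(r = 4 | data) = 1/14.
Averaging over the posterior, P(green next | data) = (1)(5/14) + (2/3)(5/14) + (1/3)(3/14) + (0)(1/14) = 2/3.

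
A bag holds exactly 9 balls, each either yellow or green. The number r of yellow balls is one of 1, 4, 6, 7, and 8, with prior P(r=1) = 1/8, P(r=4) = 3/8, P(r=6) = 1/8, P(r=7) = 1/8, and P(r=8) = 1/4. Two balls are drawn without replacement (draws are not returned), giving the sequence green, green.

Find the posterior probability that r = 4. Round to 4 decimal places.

0.4839

The likelihood of the observed sequence under each hypothesis: P(data | r = 1) = (8/9)(7/8) = 7/9; P(data | r = 4) = (5/9)(4/8) = 5/18; P(data | r = 6) = (3/9)(2/8) = 1/12; P(data | r = 7) = (2/9)(1/8) = 1/36; P(data | r = 8) = (1/9)(0/8) = 0.
The prior-weighted likelihoods are 1/8 · 7/9 = 7/72, 3/8 · 5/18 = 5/48, 1/8 · 1/12 = 1/96, 1/8 · 1/36 = 1/288, 1/4 · 0 = 0; summing to 31/144.
Therefore the posterior P(r = 4 | data) = (5/48) / (31/144) = 15/31.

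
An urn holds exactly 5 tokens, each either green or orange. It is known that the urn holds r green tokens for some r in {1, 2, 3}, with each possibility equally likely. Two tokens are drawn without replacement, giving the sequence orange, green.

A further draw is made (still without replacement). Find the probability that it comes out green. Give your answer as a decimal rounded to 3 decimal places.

The likelihood of the observed sequence under each hypothesis: P(data | r = 1) = (4/5)(1/4) = 1/5; P(data | r = 2) = (3/5)(2/4) = 3/10; P(data | r = 3) = (2/5)(3/4) = 3/10.
The prior-weighted likelihoods are 1/3 · 1/5 = 1/15, 1/3 · 3/10 = 1/10, 1/3 · 3/10 = 1/10; summing to 4/15.
Dividing through by the total gives posterior P(r = 1 | data) = 1/4, P(r = 2 | data) = 3/8, P(r = 3 | data) = 3/8.
So P(green next | data) = Σ P(green next | H) P(H | data) = (0)(1/4) + (1/3)(3/8) + (2/3)(3/8) = 3/8.

0.375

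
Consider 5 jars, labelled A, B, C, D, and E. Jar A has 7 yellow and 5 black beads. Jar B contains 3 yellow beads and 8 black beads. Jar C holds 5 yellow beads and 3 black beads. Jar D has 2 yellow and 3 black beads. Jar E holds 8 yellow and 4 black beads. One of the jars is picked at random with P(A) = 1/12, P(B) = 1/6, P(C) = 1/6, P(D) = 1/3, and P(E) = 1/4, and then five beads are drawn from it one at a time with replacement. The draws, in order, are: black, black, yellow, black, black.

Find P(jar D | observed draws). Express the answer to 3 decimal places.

0.486

For each hypothesis, P(data | H) works out to: P(data | jar A) = (5/12)(5/12)(7/12)(5/12)(5/12) = 0.017582; P(data | jar B) = (8/11)(8/11)(3/11)(8/11)(8/11) = 0.076299; P(data | jar C) = (3/8)(3/8)(5/8)(3/8)(3/8) = 0.01236; P(data | jar D) = (3/5)(3/5)(2/5)(3/5)(3/5) = 0.05184; P(data | jar E) = (4/12)(4/12)(8/12)(4/12)(4/12) = 0.0082305.
Weighting by the prior gives 1/12 · 0.017582 = 0.0014652, 1/6 · 0.076299 = 0.012716, 1/6 · 0.01236 = 0.0020599, 1/3 · 0.05184 = 0.01728, 1/4 · 0.0082305 = 0.0020576; summing to 0.035579.
Therefore the posterior P(jar D | data) = (0.01728) / (0.035579) = 0.48568.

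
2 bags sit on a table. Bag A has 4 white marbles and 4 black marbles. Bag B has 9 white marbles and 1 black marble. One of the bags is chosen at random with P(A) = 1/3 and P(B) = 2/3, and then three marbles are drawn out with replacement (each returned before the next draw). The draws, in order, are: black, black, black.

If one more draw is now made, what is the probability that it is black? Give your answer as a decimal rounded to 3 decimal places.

0.494

The likelihood of the observed sequence under each hypothesis: P(data | bag A) = (4/8)(4/8)(4/8) = 0.125; P(data | bag B) = (1/10)(1/10)(1/10) = 0.001.
Weighting by the prior gives 1/3 · 0.125 = 0.041667, 2/3 · 0.001 = 0.00066667; with total 0.042333.
Dividing through by the total gives posterior P(bag A | data) = 0.98425, P(bag B | data) = 0.015748.
The predictive probability is P(black next | data) = (1/2)(0.98425) + (1/10)(0.015748) = 0.4937.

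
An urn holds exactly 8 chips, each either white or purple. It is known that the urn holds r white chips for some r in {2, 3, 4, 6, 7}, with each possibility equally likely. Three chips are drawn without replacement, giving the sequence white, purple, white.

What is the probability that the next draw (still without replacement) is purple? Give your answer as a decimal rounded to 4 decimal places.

The likelihood of the observed sequence under each hypothesis: P(data | r = 2) = (2/8)(6/7)(1/6) = 1/28; P(data | r = 3) = (3/8)(5/7)(2/6) = 5/56; P(data | r = 4) = (4/8)(4/7)(3/6) = 1/7; P(data | r = 6) = (6/8)(2/7)(5/6) = 5/28; P(data | r = 7) = (7/8)(1/7)(6/6) = 1/8.
The prior-weighted likelihoods are 1/5 · 1/28 = 1/140, 1/5 · 5/56 = 1/56, 1/5 · 1/7 = 1/35, 1/5 · 5/28 = 1/28, 1/5 · 1/8 = 1/40; summing to 4/35.
The posterior is then P(r = 2 | data) = 1/16, P(r = 3 | data) = 5/32, P(r = 4 | data) = 1/4, P(r = 6 | data) = 5/16, P(r = 7 | data) = 7/32.
Averaging over the posterior, P(purple next | data) = (1)(1/16) + (4/5)(5/32) + (3/5)(1/4) + (1/5)(5/16) + (0)(7/32) = 2/5.

0.4000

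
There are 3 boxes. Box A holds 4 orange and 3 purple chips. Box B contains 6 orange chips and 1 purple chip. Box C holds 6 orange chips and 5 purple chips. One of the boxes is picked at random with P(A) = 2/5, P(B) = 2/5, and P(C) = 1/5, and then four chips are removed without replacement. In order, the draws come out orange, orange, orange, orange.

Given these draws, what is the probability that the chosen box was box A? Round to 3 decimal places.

0.060

The likelihood of the observed sequence under each hypothesis: P(data | box A) = (4/7)(3/6)(2/5)(1/4) = 0.028571; P(data | box B) = (6/7)(5/6)(4/5)(3/4) = 0.42857; P(data | box C) = (6/11)(5/10)(4/9)(3/8) = 0.045455.
Multiplying each by its prior: 2/5 · 0.028571 = 0.011429, 2/5 · 0.42857 = 0.17143, 1/5 · 0.045455 = 0.0090909; with total 0.19195.
By Bayes' rule, P(box A | data) = (0.011429) / (0.19195) = 0.05954.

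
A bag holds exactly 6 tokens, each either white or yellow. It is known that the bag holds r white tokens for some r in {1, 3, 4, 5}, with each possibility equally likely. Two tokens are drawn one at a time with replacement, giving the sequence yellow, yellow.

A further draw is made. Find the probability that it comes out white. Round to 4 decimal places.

0.3120

Under each hypothesis, the probability of the observed sequence is: P(data | r = 1) = (5/6)(5/6) = 25/36; P(data | r = 3) = (3/6)(3/6) = 1/4; P(data | r = 4) = (2/6)(2/6) = 1/9; P(data | r = 5) = (1/6)(1/6) = 1/36.
The prior-weighted likelihoods are 1/4 · 25/36 = 25/144, 1/4 · 1/4 = 1/16, 1/4 · 1/9 = 1/36, 1/4 · 1/36 = 1/144; summing to 13/48.
The posterior is then P(r = 1 | data) = 25/39, P(r = 3 | data) = 3/13, P(r = 4 | data) = 4/39, P(r = 5 | data) = 1/39.
Averaging over the posterior, P(white next | data) = (1/6)(25/39) + (1/2)(3/13) + (2/3)(4/39) + (5/6)(1/39) = 73/234.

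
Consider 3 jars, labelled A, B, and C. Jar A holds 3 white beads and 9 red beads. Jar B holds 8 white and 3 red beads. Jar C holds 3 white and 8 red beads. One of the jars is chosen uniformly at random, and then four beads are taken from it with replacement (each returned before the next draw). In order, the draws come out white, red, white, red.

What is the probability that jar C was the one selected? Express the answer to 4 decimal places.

The likelihood of the observed sequence under each hypothesis: P(data | jar A) = (3/12)(9/12)(3/12)(9/12) = 0.035156; P(data | jar B) = (8/11)(3/11)(8/11)(3/11) = 0.039342; P(data | jar C) = (3/11)(8/11)(3/11)(8/11) = 0.039342.
Multiplying each by its prior: 1/3 · 0.035156 = 0.011719, 1/3 · 0.039342 = 0.013114, 1/3 · 0.039342 = 0.013114; these sum to 0.037946.
Hence P(jar C | data) = (0.013114) / (0.037946) = 0.34559.

0.3456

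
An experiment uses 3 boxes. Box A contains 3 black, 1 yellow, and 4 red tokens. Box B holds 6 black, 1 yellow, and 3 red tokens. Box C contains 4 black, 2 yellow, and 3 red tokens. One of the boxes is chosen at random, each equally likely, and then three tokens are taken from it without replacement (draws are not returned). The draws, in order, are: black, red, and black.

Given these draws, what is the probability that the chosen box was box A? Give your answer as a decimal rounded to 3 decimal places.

0.267

The likelihood of the observed sequence under each hypothesis: P(data | box A) = (3/8)(4/7)(2/6) = 1/14; P(data | box B) = (6/10)(3/9)(5/8) = 1/8; P(data | box C) = (4/9)(3/8)(3/7) = 1/14.
Weighting by the prior gives 1/3 · 1/14 = 1/42, 1/3 · 1/8 = 1/24, 1/3 · 1/14 = 1/42; these sum to 5/56.
So P(box A | data) = (1/42) / (5/56) = 4/15.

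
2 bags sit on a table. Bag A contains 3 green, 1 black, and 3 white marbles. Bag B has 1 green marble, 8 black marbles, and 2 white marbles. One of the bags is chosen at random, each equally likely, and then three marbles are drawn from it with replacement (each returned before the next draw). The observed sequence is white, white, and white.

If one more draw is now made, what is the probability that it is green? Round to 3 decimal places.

Under each hypothesis, the probability of the observed sequence is: P(data | bag A) = (3/7)(3/7)(3/7) = 0.078717; P(data | bag B) = (2/11)(2/11)(2/11) = 0.0060105.
Multiplying each by its prior: 1/2 · 0.078717 = 0.039359, 1/2 · 0.0060105 = 0.0030053; these sum to 0.042364.
Normalising, the posterior is P(bag A | data) = 0.92906, P(bag B | data) = 0.070939.
Averaging over the posterior, P(green next | data) = (3/7)(0.92906) + (1/11)(0.070939) = 0.40462.

0.405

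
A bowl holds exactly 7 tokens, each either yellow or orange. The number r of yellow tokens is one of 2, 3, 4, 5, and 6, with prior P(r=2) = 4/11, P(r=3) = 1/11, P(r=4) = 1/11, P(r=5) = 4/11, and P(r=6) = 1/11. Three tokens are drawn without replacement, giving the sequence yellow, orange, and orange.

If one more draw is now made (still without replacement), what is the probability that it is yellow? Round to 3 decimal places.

0.446

Under each hypothesis, the probability of the observed sequence is: P(data | r = 2) = (2/7)(5/6)(4/5) = 4/21; P(data | r = 3) = (3/7)(4/6)(3/5) = 6/35; P(data | r = 4) = (4/7)(3/6)(2/5) = 4/35; P(data | r = 5) = (5/7)(2/6)(1/5) = 1/21; P(data | r = 6) = (6/7)(1/6)(0/5) = 0.
Weighting by the prior gives 4/11 · 4/21 = 16/231, 1/11 · 6/35 = 6/385, 1/11 · 4/35 = 4/385, 4/11 · 1/21 = 4/231, 1/11 · 0 = 0; these sum to 26/231.
The posterior is then P(r = 2 | data) = 8/13, P(r = 3 | data) = 9/65, P(r = 4 | data) = 6/65, P(r = 5 | data) = 2/13, P(r = 6 | data) = 0.
So P(yellow next | data) = Σ P(yellow next | H) P(H | data) = (1/4)(8/13) + (1/2)(9/65) + (3/4)(6/65) + (1)(2/13) = 29/65.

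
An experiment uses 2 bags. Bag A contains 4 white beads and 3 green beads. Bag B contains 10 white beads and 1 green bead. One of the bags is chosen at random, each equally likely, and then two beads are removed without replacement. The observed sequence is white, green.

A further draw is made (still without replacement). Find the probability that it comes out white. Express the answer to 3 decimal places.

0.697

For each hypothesis, P(data | H) works out to: P(data | bag A) = (4/7)(3/6) = 2/7; P(data | bag B) = (10/11)(1/10) = 1/11.
Weighting by the prior gives 1/2 · 2/7 = 1/7, 1/2 · 1/11 = 1/22; these sum to 29/154.
Normalising, the posterior is P(bag A | data) = 22/29, P(bag B | data) = 7/29.
So P(white next | data) = Σ P(white next | H) P(H | data) = (3/5)(22/29) + (1)(7/29) = 101/145.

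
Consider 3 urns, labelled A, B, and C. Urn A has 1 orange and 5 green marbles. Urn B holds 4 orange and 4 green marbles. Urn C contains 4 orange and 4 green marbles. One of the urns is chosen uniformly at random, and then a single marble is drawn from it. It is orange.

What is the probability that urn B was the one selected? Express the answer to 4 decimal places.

0.4286

The likelihood of this draw under each hypothesis: P(data | urn A) = (1/6) = 1/6; P(data | urn B) = (4/8) = 1/2; P(data | urn C) = (4/8) = 1/2.
Weighting by the prior gives 1/3 · 1/6 = 1/18, 1/3 · 1/2 = 1/6, 1/3 · 1/2 = 1/6; summing to 7/18.
So P(urn B | data) = (1/6) / (7/18) = 3/7.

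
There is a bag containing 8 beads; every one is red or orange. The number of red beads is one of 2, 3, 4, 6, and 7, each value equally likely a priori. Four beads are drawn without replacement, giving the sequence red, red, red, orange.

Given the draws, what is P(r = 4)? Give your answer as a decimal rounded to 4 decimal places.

0.1667

Under each hypothesis, the probability of the observed sequence is: P(data | r = 2) = (2/8)(1/7)(0/6) = 0; P(data | r = 3) = (3/8)(2/7)(1/6)(5/5) = 1/56; P(data | r = 4) = (4/8)(3/7)(2/6)(4/5) = 2/35; P(data | r = 6) = (6/8)(5/7)(4/6)(2/5) = 1/7; P(data | r = 7) = (7/8)(6/7)(5/6)(1/5) = 1/8.
The prior-weighted likelihoods are 1/5 · 0 = 0, 1/5 · 1/56 = 1/280, 1/5 · 2/35 = 2/175, 1/5 · 1/7 = 1/35, 1/5 · 1/8 = 1/40; summing to 12/175.
So P(r = 4 | data) = (2/175) / (12/175) = 1/6.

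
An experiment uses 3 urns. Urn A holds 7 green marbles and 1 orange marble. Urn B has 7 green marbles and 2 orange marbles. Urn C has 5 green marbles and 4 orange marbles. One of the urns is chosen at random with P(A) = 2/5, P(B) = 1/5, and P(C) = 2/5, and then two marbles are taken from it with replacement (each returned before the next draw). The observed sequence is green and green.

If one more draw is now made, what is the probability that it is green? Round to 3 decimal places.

0.782

For each hypothesis, P(data | H) works out to: P(data | urn A) = (7/8)(7/8) = 0.76562; P(data | urn B) = (7/9)(7/9) = 0.60494; P(data | urn C) = (5/9)(5/9) = 0.30864.
The prior-weighted likelihoods are 2/5 · 0.76562 = 0.30625, 1/5 · 0.60494 = 0.12099, 2/5 · 0.30864 = 0.12346; with total 0.55069.
The posterior is then P(urn A | data) = 0.55612, P(urn B | data) = 0.2197, P(urn C | data) = 0.22418.
So P(green next | data) = Σ P(green next | H) P(H | data) = (7/8)(0.55612) + (7/9)(0.2197) + (5/9)(0.22418) = 0.78203.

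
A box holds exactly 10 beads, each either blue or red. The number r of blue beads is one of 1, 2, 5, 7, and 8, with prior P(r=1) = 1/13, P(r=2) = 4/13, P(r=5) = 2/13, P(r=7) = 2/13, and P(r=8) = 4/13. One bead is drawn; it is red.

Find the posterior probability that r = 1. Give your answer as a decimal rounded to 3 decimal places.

The likelihood of this draw under each hypothesis: P(data | r = 1) = (9/10) = 9/10; P(data | r = 2) = (8/10) = 4/5; P(data | r = 5) = (5/10) = 1/2; P(data | r = 7) = (3/10) = 3/10; P(data | r = 8) = (2/10) = 1/5.
The prior-weighted likelihoods are 1/13 · 9/10 = 9/130, 4/13 · 4/5 = 16/65, 2/13 · 1/2 = 1/13, 2/13 · 3/10 = 3/65, 4/13 · 1/5 = 4/65; summing to 1/2.
So P(r = 1 | data) = (9/130) / (1/2) = 9/65.

0.138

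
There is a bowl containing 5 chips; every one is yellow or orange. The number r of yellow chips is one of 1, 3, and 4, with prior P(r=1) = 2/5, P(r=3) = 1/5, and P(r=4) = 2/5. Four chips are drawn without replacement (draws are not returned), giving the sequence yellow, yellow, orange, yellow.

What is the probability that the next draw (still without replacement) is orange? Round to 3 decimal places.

0.200

For each hypothesis, P(data | H) works out to: P(data | r = 1) = (1/5)(0/4) = 0; P(data | r = 3) = (3/5)(2/4)(2/3)(1/2) = 1/10; P(data | r = 4) = (4/5)(3/4)(1/3)(2/2) = 1/5.
The prior-weighted likelihoods are 2/5 · 0 = 0, 1/5 · 1/10 = 1/50, 2/5 · 1/5 = 2/25; these sum to 1/10.
The posterior is then P(r = 1 | data) = 0, P(r = 3 | data) = 1/5, P(r = 4 | data) = 4/5.
The predictive probability is P(orange next | data) = (1)(1/5) + (0)(4/5) = 1/5.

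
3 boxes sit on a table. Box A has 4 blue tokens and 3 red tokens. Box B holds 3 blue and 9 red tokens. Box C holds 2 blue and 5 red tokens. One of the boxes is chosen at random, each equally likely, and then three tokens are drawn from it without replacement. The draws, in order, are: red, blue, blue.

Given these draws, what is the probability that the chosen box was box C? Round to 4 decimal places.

Under each hypothesis, the probability of the observed sequence is: P(data | box A) = (3/7)(4/6)(3/5) = 0.17143; P(data | box B) = (9/12)(3/11)(2/10) = 0.040909; P(data | box C) = (5/7)(2/6)(1/5) = 0.047619.
The prior-weighted likelihoods are 1/3 · 0.17143 = 0.057143, 1/3 · 0.040909 = 0.013636, 1/3 · 0.047619 = 0.015873; with total 0.086652.
Hence P(box C | data) = (0.015873) / (0.086652) = 0.18318.

0.1832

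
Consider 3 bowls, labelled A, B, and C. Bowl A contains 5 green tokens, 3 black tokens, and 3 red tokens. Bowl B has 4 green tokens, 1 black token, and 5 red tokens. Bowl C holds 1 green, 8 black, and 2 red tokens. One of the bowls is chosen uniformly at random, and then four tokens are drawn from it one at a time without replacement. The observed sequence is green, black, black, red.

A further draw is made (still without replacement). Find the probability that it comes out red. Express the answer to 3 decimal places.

0.207

The likelihood of the observed sequence under each hypothesis: P(data | bowl A) = (5/11)(3/10)(2/9)(3/8) = 0.011364; P(data | bowl B) = (4/10)(1/9)(0/8) = 0; P(data | bowl C) = (1/11)(8/10)(7/9)(2/8) = 0.014141.
Multiplying each by its prior: 1/3 · 0.011364 = 0.0037879, 1/3 · 0 = 0, 1/3 · 0.014141 = 0.0047138; summing to 0.0085017.
Dividing through by the total gives posterior P(bowl A | data) = 0.44554, P(bowl B | data) = 0, P(bowl C | data) = 0.55446.
So P(red next | data) = Σ P(red next | H) P(H | data) = (2/7)(0.44554) + (1/7)(0.55446) = 0.20651.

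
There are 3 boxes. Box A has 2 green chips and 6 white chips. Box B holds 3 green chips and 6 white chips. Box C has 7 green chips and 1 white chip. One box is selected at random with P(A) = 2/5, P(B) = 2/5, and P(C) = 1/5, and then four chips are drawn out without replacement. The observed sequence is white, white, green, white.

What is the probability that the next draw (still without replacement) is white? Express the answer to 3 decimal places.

0.682

For each hypothesis, P(data | H) works out to: P(data | box A) = (6/8)(5/7)(2/6)(4/5) = 1/7; P(data | box B) = (6/9)(5/8)(3/7)(4/6) = 5/42; P(data | box C) = (1/8)(0/7) = 0.
The prior-weighted likelihoods are 2/5 · 1/7 = 2/35, 2/5 · 5/42 = 1/21, 1/5 · 0 = 0; with total 11/105.
Normalising, the posterior is P(box A | data) = 6/11, P(box B | data) = 5/11, P(box C | data) = 0.
Averaging over the posterior, P(white next | data) = (3/4)(6/11) + (3/5)(5/11) = 15/22.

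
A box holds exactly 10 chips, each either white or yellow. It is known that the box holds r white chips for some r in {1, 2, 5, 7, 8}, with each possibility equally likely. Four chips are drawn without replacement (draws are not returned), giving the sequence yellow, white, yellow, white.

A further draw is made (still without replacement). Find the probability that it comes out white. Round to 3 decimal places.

Under each hypothesis, the probability of the observed sequence is: P(data | r = 1) = (9/10)(1/9)(8/8)(0/7) = 0; P(data | r = 2) = (8/10)(2/9)(7/8)(1/7) = 0.022222; P(data | r = 5) = (5/10)(5/9)(4/8)(4/7) = 0.079365; P(data | r = 7) = (3/10)(7/9)(2/8)(6/7) = 0.05; P(data | r = 8) = (2/10)(8/9)(1/8)(7/7) = 0.022222.
Weighting by the prior gives 1/5 · 0 = 0, 1/5 · 0.022222 = 0.0044444, 1/5 · 0.079365 = 0.015873, 1/5 · 0.05 = 0.01, 1/5 · 0.022222 = 0.0044444; with total 0.034762.
Normalising, the posterior is P(r = 1 | data) = 0, P(r = 2 | data) = 0.12785, P(r = 5 | data) = 0.45662, P(r = 7 | data) = 0.28767, P(r = 8 | data) = 0.12785.
Averaging over the posterior, P(white next | data) = (0)(0.12785) + (1/2)(0.45662) + (5/6)(0.28767) + (1)(0.12785) = 0.59589.

0.596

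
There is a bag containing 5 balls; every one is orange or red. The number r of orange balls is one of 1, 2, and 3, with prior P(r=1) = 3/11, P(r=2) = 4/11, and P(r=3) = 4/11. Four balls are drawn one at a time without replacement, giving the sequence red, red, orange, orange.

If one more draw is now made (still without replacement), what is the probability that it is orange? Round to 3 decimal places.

For each hypothesis, P(data | H) works out to: P(data | r = 1) = (4/5)(3/4)(1/3)(0/2) = 0; P(data | r = 2) = (3/5)(2/4)(2/3)(1/2) = 1/10; P(data | r = 3) = (2/5)(1/4)(3/3)(2/2) = 1/10.
The prior-weighted likelihoods are 3/11 · 0 = 0, 4/11 · 1/10 = 2/55, 4/11 · 1/10 = 2/55; summing to 4/55.
The posterior is then P(r = 1 | data) = 0, P(r = 2 | data) = 1/2, P(r = 3 | data) = 1/2.
So P(orange next | data) = Σ P(orange next | H) P(H | data) = (0)(1/2) + (1)(1/2) = 1/2.

0.500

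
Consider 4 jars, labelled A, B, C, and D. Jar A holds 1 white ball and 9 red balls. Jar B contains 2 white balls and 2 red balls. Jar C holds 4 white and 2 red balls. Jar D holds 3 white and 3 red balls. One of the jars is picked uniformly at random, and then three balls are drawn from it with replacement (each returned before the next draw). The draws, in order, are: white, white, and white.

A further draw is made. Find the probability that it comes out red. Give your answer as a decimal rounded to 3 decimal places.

Under each hypothesis, the probability of the observed sequence is: P(data | jar A) = (1/10)(1/10)(1/10) = 0.001; P(data | jar B) = (2/4)(2/4)(2/4) = 0.125; P(data | jar C) = (4/6)(4/6)(4/6) = 0.2963; P(data | jar D) = (3/6)(3/6)(3/6) = 0.125.
Weighting by the prior gives 1/4 · 0.001 = 0.00025, 1/4 · 0.125 = 0.03125, 1/4 · 0.2963 = 0.074074, 1/4 · 0.125 = 0.03125; these sum to 0.13682.
The posterior is then P(jar A | data) = 0.0018272, P(jar B | data) = 0.2284, P(jar C | data) = 0.54138, P(jar D | data) = 0.2284.
Averaging over the posterior, P(red next | data) = (9/10)(0.0018272) + (1/2)(0.2284) + (1/3)(0.54138) + (1/2)(0.2284) = 0.4105.

0.411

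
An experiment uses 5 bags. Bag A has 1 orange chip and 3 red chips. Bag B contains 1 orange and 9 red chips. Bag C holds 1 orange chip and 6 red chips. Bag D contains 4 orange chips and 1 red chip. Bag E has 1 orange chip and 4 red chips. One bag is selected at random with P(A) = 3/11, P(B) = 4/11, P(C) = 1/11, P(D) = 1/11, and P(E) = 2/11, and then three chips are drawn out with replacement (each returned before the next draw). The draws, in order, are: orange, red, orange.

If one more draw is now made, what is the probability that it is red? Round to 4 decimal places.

For each hypothesis, P(data | H) works out to: P(data | bag A) = (1/4)(3/4)(1/4) = 0.046875; P(data | bag B) = (1/10)(9/10)(1/10) = 0.009; P(data | bag C) = (1/7)(6/7)(1/7) = 0.017493; P(data | bag D) = (4/5)(1/5)(4/5) = 0.128; P(data | bag E) = (1/5)(4/5)(1/5) = 0.032.
Weighting by the prior gives 3/11 · 0.046875 = 0.012784, 4/11 · 0.009 = 0.0032727, 1/11 · 0.017493 = 0.0015902, 1/11 · 0.128 = 0.011636, 2/11 · 0.032 = 0.0058182; with total 0.035102.
Dividing through by the total gives posterior P(bag A | data) = 0.3642, P(bag B | data) = 0.093236, P(bag C | data) = 0.045304, P(bag D | data) = 0.33151, P(bag E | data) = 0.16575.
Averaging over the posterior, P(red next | data) = (3/4)(0.3642) + (9/10)(0.093236) + (6/7)(0.045304) + (1/5)(0.33151) + (4/5)(0.16575) = 0.5948.

0.5948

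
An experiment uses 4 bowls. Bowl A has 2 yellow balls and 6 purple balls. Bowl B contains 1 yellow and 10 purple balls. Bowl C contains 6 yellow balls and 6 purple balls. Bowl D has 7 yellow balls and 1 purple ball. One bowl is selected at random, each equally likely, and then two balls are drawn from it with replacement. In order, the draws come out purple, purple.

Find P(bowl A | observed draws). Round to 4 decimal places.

0.3400

Under each hypothesis, the probability of the observed sequence is: P(data | bowl A) = (6/8)(6/8) = 0.5625; P(data | bowl B) = (10/11)(10/11) = 0.82645; P(data | bowl C) = (6/12)(6/12) = 0.25; P(data | bowl D) = (1/8)(1/8) = 0.015625.
The prior-weighted likelihoods are 1/4 · 0.5625 = 0.14062, 1/4 · 0.82645 = 0.20661, 1/4 · 0.25 = 0.0625, 1/4 · 0.015625 = 0.0039062; with total 0.41364.
So P(bowl A | data) = (0.14062) / (0.41364) = 0.33997.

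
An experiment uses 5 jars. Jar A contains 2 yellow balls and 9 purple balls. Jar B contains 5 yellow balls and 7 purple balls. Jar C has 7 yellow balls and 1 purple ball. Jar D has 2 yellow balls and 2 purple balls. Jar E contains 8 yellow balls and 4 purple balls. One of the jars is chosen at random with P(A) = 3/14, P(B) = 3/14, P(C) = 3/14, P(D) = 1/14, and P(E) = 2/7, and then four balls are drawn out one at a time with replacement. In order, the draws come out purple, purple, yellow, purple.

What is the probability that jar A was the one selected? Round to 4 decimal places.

0.4189

The likelihood of the observed sequence under each hypothesis: P(data | jar A) = (9/11)(9/11)(2/11)(9/11) = 0.099583; P(data | jar B) = (7/12)(7/12)(5/12)(7/12) = 0.082706; P(data | jar C) = (1/8)(1/8)(7/8)(1/8) = 0.001709; P(data | jar D) = (2/4)(2/4)(2/4)(2/4) = 0.0625; P(data | jar E) = (4/12)(4/12)(8/12)(4/12) = 0.024691.
The prior-weighted likelihoods are 3/14 · 0.099583 = 0.021339, 3/14 · 0.082706 = 0.017723, 3/14 · 0.001709 = 0.00036621, 1/14 · 0.0625 = 0.0044643, 2/7 · 0.024691 = 0.0070547; with total 0.050947.
Therefore the posterior P(jar A | data) = (0.021339) / (0.050947) = 0.41885.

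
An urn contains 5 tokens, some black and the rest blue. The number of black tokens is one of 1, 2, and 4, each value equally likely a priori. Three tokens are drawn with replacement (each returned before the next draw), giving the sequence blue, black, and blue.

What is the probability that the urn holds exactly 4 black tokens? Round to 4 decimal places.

Compute the likelihood of the observed sequence for each case: P(data | r = 1) = (4/5)(1/5)(4/5) = 16/125; P(data | r = 2) = (3/5)(2/5)(3/5) = 18/125; P(data | r = 4) = (1/5)(4/5)(1/5) = 4/125.
Weighting by the prior gives 1/3 · 16/125 = 16/375, 1/3 · 18/125 = 6/125, 1/3 · 4/125 = 4/375; with total 38/375.
So P(r = 4 | data) = (4/375) / (38/375) = 2/19.

0.1053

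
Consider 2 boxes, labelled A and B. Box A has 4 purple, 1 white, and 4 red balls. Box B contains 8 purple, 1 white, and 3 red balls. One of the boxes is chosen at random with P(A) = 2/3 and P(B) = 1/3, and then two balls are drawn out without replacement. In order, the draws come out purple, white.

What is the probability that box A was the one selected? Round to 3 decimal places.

The likelihood of the observed sequence under each hypothesis: P(data | box A) = (4/9)(1/8) = 1/18; P(data | box B) = (8/12)(1/11) = 2/33.
The prior-weighted likelihoods are 2/3 · 1/18 = 1/27, 1/3 · 2/33 = 2/99; summing to 17/297.
Hence P(box A | data) = (1/27) / (17/297) = 11/17.

0.647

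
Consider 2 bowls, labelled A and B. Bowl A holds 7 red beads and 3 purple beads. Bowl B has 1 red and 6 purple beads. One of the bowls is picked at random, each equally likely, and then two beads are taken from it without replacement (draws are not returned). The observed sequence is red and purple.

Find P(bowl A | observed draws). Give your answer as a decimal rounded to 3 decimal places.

For each hypothesis, P(data | H) works out to: P(data | bowl A) = (7/10)(3/9) = 7/30; P(data | bowl B) = (1/7)(6/6) = 1/7.
Weighting by the prior gives 1/2 · 7/30 = 7/60, 1/2 · 1/7 = 1/14; these sum to 79/420.
By Bayes' rule, P(bowl A | data) = (7/60) / (79/420) = 49/79.

0.620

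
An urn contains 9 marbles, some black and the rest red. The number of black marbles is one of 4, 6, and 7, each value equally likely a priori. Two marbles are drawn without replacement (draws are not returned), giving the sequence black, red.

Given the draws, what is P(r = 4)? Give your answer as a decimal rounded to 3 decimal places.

0.385

Compute the likelihood of the observed sequence for each case: P(data | r = 4) = (4/9)(5/8) = 5/18; P(data | r = 6) = (6/9)(3/8) = 1/4; P(data | r = 7) = (7/9)(2/8) = 7/36.
The prior-weighted likelihoods are 1/3 · 5/18 = 5/54, 1/3 · 1/4 = 1/12, 1/3 · 7/36 = 7/108; with total 13/54.
Therefore the posterior P(r = 4 | data) = (5/54) / (13/54) = 5/13.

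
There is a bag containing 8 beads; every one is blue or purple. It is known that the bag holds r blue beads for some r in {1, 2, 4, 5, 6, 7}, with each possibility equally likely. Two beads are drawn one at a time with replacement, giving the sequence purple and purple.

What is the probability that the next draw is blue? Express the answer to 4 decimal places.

0.2837

The likelihood of the observed sequence under each hypothesis: P(data | r = 1) = (7/8)(7/8) = 49/64; P(data | r = 2) = (6/8)(6/8) = 9/16; P(data | r = 4) = (4/8)(4/8) = 1/4; P(data | r = 5) = (3/8)(3/8) = 9/64; P(data | r = 6) = (2/8)(2/8) = 1/16; P(data | r = 7) = (1/8)(1/8) = 1/64.
Weighting by the prior gives 1/6 · 49/64 = 49/384, 1/6 · 9/16 = 3/32, 1/6 · 1/4 = 1/24, 1/6 · 9/64 = 3/128, 1/6 · 1/16 = 1/96, 1/6 · 1/64 = 1/384; summing to 115/384.
Dividing through by the total gives posterior P(r = 1 | data) = 49/115, P(r = 2 | data) = 36/115, P(r = 4 | data) = 16/115, P(r = 5 | data) = 9/115, P(r = 6 | data) = 4/115, P(r = 7 | data) = 1/115.
Averaging over the posterior, P(blue next | data) = (1/8)(49/115) + (1/4)(36/115) + (1/2)(16/115) + (5/8)(9/115) + (3/4)(4/115) + (7/8)(1/115) = 261/920.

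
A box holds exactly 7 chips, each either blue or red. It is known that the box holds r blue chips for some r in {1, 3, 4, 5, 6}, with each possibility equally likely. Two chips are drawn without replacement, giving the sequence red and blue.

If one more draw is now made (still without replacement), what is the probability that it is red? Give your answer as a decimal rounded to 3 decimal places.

0.435

The likelihood of the observed sequence under each hypothesis: P(data | r = 1) = (6/7)(1/6) = 1/7; P(data | r = 3) = (4/7)(3/6) = 2/7; P(data | r = 4) = (3/7)(4/6) = 2/7; P(data | r = 5) = (2/7)(5/6) = 5/21; P(data | r = 6) = (1/7)(6/6) = 1/7.
Weighting by the prior gives 1/5 · 1/7 = 1/35, 1/5 · 2/7 = 2/35, 1/5 · 2/7 = 2/35, 1/5 · 5/21 = 1/21, 1/5 · 1/7 = 1/35; with total 23/105.
Dividing through by the total gives posterior P(r = 1 | data) = 3/23, P(r = 3 | data) = 6/23, P(r = 4 | data) = 6/23, P(r = 5 | data) = 5/23, P(r = 6 | data) = 3/23.
Averaging over the posterior, P(red next | data) = (1)(3/23) + (3/5)(6/23) + (2/5)(6/23) + (1/5)(5/23) + (0)(3/23) = 10/23.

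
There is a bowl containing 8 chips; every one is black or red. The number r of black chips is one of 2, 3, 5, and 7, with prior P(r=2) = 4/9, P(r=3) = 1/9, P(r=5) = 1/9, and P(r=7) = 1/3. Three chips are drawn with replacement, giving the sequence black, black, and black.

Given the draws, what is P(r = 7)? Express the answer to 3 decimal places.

Under each hypothesis, the probability of the observed sequence is: P(data | r = 2) = (2/8)(2/8)(2/8) = 0.015625; P(data | r = 3) = (3/8)(3/8)(3/8) = 0.052734; P(data | r = 5) = (5/8)(5/8)(5/8) = 0.24414; P(data | r = 7) = (7/8)(7/8)(7/8) = 0.66992.
The prior-weighted likelihoods are 4/9 · 0.015625 = 0.0069444, 1/9 · 0.052734 = 0.0058594, 1/9 · 0.24414 = 0.027127, 1/3 · 0.66992 = 0.22331; summing to 0.26324.
Therefore the posterior P(r = 7 | data) = (0.22331) / (0.26324) = 0.84831.

0.848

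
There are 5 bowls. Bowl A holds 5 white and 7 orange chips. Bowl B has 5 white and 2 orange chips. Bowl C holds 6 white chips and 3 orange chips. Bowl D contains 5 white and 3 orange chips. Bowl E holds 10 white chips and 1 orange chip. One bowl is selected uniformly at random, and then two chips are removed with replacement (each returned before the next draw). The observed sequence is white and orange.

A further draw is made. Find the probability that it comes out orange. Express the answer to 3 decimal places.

For each hypothesis, P(data | H) works out to: P(data | bowl A) = (5/12)(7/12) = 0.24306; P(data | bowl B) = (5/7)(2/7) = 0.20408; P(data | bowl C) = (6/9)(3/9) = 0.22222; P(data | bowl D) = (5/8)(3/8) = 0.23438; P(data | bowl E) = (10/11)(1/11) = 0.082645.
Weighting by the prior gives 1/5 · 0.24306 = 0.048611, 1/5 · 0.20408 = 0.040816, 1/5 · 0.22222 = 0.044444, 1/5 · 0.23438 = 0.046875, 1/5 · 0.082645 = 0.016529; with total 0.19728.
The posterior is then P(bowl A | data) = 0.24641, P(bowl B | data) = 0.2069, P(bowl C | data) = 0.22529, P(bowl D | data) = 0.23761, P(bowl E | data) = 0.083786.
Averaging over the posterior, P(orange next | data) = (7/12)(0.24641) + (2/7)(0.2069) + (1/3)(0.22529) + (3/8)(0.23761) + (1/11)(0.083786) = 0.37467.

0.375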